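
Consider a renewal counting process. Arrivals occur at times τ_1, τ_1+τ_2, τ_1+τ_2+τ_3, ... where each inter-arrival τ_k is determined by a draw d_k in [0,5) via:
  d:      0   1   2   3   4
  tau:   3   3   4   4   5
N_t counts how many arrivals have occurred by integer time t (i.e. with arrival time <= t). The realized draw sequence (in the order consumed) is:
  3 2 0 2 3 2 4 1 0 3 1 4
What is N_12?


draw d_1=3: τ_1=4, arrival time A_1=4
draw d_2=2: τ_2=4, arrival time A_2=8
draw d_3=0: τ_3=3, arrival time A_3=11
draw d_4=2: τ_4=4, arrival time A_4=15
draw d_5=3: τ_5=4, arrival time A_5=19
draw d_6=2: τ_6=4, arrival time A_6=23
draw d_7=4: τ_7=5, arrival time A_7=28
draw d_8=1: τ_8=3, arrival time A_8=31
draw d_9=0: τ_9=3, arrival time A_9=34
draw d_10=3: τ_10=4, arrival time A_10=38
draw d_11=1: τ_11=3, arrival time A_11=41
draw d_12=4: τ_12=5, arrival time A_12=46
N_t over t=0..12: 0:0 1:0 2:0 3:0 4:1 5:1 6:1 7:1 8:2 9:2 10:2 11:3 12:3

3


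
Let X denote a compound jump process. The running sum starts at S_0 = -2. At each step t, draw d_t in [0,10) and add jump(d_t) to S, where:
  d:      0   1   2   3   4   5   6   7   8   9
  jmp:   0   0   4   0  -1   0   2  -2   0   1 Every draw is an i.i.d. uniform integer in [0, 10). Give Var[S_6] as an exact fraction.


366/25

Outcome values over d=0..9: [0, 0, 4, 0, -1, 0, 2, -2, 0, 1]
Σy = 4, Σy² = 26, M = 10
μ = 4/10 = 2/5,  σ² = 26/10 − (2/5)² = 61/25
Independent increments: Var[S_6] = 6·σ² = 6·(61/25) = 366/25


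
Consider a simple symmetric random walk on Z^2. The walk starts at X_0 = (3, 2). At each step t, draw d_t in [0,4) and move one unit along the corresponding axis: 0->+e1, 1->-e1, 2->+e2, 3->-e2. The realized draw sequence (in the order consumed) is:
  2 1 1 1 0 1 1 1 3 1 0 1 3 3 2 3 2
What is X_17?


(-3, 1)

t=0: X=(3, 2), d=2 → +e2, X_1=(3, 3)
t=1: X=(3, 3), d=1 → -e1, X_2=(2, 3)
t=2: X=(2, 3), d=1 → -e1, X_3=(1, 3)
t=3: X=(1, 3), d=1 → -e1, X_4=(0, 3)
t=4: X=(0, 3), d=0 → +e1, X_5=(1, 3)
t=5: X=(1, 3), d=1 → -e1, X_6=(0, 3)
t=6: X=(0, 3), d=1 → -e1, X_7=(-1, 3)
t=7: X=(-1, 3), d=1 → -e1, X_8=(-2, 3)
t=8: X=(-2, 3), d=3 → -e2, X_9=(-2, 2)
t=9: X=(-2, 2), d=1 → -e1, X_10=(-3, 2)
t=10: X=(-3, 2), d=0 → +e1, X_11=(-2, 2)
t=11: X=(-2, 2), d=1 → -e1, X_12=(-3, 2)
t=12: X=(-3, 2), d=3 → -e2, X_13=(-3, 1)
t=13: X=(-3, 1), d=3 → -e2, X_14=(-3, 0)
t=14: X=(-3, 0), d=2 → +e2, X_15=(-3, 1)
t=15: X=(-3, 1), d=3 → -e2, X_16=(-3, 0)
t=16: X=(-3, 0), d=2 → +e2, X_17=(-3, 1)


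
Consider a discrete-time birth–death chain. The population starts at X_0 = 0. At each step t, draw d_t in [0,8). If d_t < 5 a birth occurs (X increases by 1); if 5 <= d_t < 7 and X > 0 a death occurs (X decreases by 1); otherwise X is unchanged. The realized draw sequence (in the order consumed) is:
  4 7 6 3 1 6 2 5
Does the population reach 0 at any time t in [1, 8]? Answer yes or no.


yes

t=0: X=0, d=4 → birth, X_1=1
t=1: X=1, d=7 → hold, X_2=1
t=2: X=1, d=6 → death, X_3=0
t=3: X=0, d=3 → birth, X_4=1
t=4: X=1, d=1 → birth, X_5=2
t=5: X=2, d=6 → death, X_6=1
t=6: X=1, d=2 → birth, X_7=2
t=7: X=2, d=5 → death, X_8=1


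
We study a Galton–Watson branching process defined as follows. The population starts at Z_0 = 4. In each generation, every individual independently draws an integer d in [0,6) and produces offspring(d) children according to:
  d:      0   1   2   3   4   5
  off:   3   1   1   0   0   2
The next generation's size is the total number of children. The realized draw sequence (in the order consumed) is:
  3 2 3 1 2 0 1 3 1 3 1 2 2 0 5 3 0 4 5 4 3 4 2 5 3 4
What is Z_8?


gen 0: Z_0=4, draws=[3, 2, 3, 1], offspring=[0, 1, 0, 1], Z_1=2
gen 1: Z_1=2, draws=[2, 0], offspring=[1, 3], Z_2=4
gen 2: Z_2=4, draws=[1, 3, 1, 3], offspring=[1, 0, 1, 0], Z_3=2
gen 3: Z_3=2, draws=[1, 2], offspring=[1, 1], Z_4=2
gen 4: Z_4=2, draws=[2, 0], offspring=[1, 3], Z_5=4
gen 5: Z_5=4, draws=[5, 3, 0, 4], offspring=[2, 0, 3, 0], Z_6=5
gen 6: Z_6=5, draws=[5, 4, 3, 4, 2], offspring=[2, 0, 0, 0, 1], Z_7=3
gen 7: Z_7=3, draws=[5, 3, 4], offspring=[2, 0, 0], Z_8=2

2


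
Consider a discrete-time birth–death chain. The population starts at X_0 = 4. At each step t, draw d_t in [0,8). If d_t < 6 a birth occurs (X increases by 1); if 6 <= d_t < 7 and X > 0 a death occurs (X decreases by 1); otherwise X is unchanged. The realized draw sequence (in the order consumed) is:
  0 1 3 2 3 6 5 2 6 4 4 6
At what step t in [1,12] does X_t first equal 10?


8

t=0: X=4, d=0 → birth, X_1=5
t=1: X=5, d=1 → birth, X_2=6
t=2: X=6, d=3 → birth, X_3=7
t=3: X=7, d=2 → birth, X_4=8
t=4: X=8, d=3 → birth, X_5=9
t=5: X=9, d=6 → death, X_6=8
t=6: X=8, d=5 → birth, X_7=9
t=7: X=9, d=2 → birth, X_8=10
t=8: X=10, d=6 → death, X_9=9
t=9: X=9, d=4 → birth, X_10=10
t=10: X=10, d=4 → birth, X_11=11
t=11: X=11, d=6 → death, X_12=10


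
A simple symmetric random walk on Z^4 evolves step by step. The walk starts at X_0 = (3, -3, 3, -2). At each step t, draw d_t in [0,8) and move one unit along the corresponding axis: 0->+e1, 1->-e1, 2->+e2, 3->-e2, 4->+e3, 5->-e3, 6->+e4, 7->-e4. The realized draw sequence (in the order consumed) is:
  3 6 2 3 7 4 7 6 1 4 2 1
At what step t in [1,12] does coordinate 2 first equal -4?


1

t=0: X=(3, -3, 3, -2), d=3 → -e2, X_1=(3, -4, 3, -2)
t=1: X=(3, -4, 3, -2), d=6 → +e4, X_2=(3, -4, 3, -1)
t=2: X=(3, -4, 3, -1), d=2 → +e2, X_3=(3, -3, 3, -1)
t=3: X=(3, -3, 3, -1), d=3 → -e2, X_4=(3, -4, 3, -1)
t=4: X=(3, -4, 3, -1), d=7 → -e4, X_5=(3, -4, 3, -2)
t=5: X=(3, -4, 3, -2), d=4 → +e3, X_6=(3, -4, 4, -2)
t=6: X=(3, -4, 4, -2), d=7 → -e4, X_7=(3, -4, 4, -3)
t=7: X=(3, -4, 4, -3), d=6 → +e4, X_8=(3, -4, 4, -2)
t=8: X=(3, -4, 4, -2), d=1 → -e1, X_9=(2, -4, 4, -2)
t=9: X=(2, -4, 4, -2), d=4 → +e3, X_10=(2, -4, 5, -2)
t=10: X=(2, -4, 5, -2), d=2 → +e2, X_11=(2, -3, 5, -2)
t=11: X=(2, -3, 5, -2), d=1 → -e1, X_12=(1, -3, 5, -2)


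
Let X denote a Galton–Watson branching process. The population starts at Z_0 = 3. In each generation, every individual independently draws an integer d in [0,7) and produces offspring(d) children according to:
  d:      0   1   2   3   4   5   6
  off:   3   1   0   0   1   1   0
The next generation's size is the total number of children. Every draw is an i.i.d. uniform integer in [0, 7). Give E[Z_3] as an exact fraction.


648/343

Outcome values over d=0..6: [3, 1, 0, 0, 1, 1, 0]
Σy = 6, Σy² = 12, M = 7
μ = 6/7 = 6/7,  σ² = 12/7 − (6/7)² = 48/49
E[Z_0] = 3
E[Z_1] = 6/7·E[Z_0] = 18/7
E[Z_2] = 6/7·E[Z_1] = 108/49
E[Z_3] = 6/7·E[Z_2] = 648/343


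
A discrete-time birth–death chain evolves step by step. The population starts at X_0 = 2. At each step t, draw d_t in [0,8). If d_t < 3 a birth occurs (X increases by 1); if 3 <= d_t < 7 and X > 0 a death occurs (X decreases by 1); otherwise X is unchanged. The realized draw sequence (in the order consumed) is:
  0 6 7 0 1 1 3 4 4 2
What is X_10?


3

t=0: X=2, d=0 → birth, X_1=3
t=1: X=3, d=6 → death, X_2=2
t=2: X=2, d=7 → hold, X_3=2
t=3: X=2, d=0 → birth, X_4=3
t=4: X=3, d=1 → birth, X_5=4
t=5: X=4, d=1 → birth, X_6=5
t=6: X=5, d=3 → death, X_7=4
t=7: X=4, d=4 → death, X_8=3
t=8: X=3, d=4 → death, X_9=2
t=9: X=2, d=2 → birth, X_10=3


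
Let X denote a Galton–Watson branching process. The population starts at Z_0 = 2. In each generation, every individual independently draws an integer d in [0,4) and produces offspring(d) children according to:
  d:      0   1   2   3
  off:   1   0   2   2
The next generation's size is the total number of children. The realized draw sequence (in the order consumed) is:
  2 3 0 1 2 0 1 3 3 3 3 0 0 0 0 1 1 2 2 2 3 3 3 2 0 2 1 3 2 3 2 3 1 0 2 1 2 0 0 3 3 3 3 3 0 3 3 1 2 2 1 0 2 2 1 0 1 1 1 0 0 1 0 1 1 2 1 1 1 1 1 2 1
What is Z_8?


15

gen 0: Z_0=2, draws=[2, 3], offspring=[2, 2], Z_1=4
gen 1: Z_1=4, draws=[0, 1, 2, 0], offspring=[1, 0, 2, 1], Z_2=4
gen 2: Z_2=4, draws=[1, 3, 3, 3], offspring=[0, 2, 2, 2], Z_3=6
gen 3: Z_3=6, draws=[3, 0, 0, 0, 0, 1], offspring=[2, 1, 1, 1, 1, 0], Z_4=6
gen 4: Z_4=6, draws=[1, 2, 2, 2, 3, 3], offspring=[0, 2, 2, 2, 2, 2], Z_5=10
gen 5: Z_5=10, draws=[3, 2, 0, 2, 1, 3, 2, 3, 2, 3], offspring=[2, 2, 1, 2, 0, 2, 2, 2, 2, 2], Z_6=17
gen 6: Z_6=17, draws=[1, 0, 2, 1, 2, 0, 0, 3, 3, 3, 3, 3, 0, 3, 3, 1, 2], offspring=[0, 1, 2, 0, 2, 1, 1, 2, 2, 2, 2, 2, 1, 2, 2, 0, 2], Z_7=24
gen 7: Z_7=24, draws=[2, 1, 0, 2, 2, 1, 0, 1, 1, 1, 0, 0, 1, 0, 1, 1, 2, 1, 1, 1, 1, 1, 2, 1], offspring=[2, 0, 1, 2, 2, 0, 1, 0, 0, 0, 1, 1, 0, 1, 0, 0, 2, 0, 0, 0, 0, 0, 2, 0], Z_8=15


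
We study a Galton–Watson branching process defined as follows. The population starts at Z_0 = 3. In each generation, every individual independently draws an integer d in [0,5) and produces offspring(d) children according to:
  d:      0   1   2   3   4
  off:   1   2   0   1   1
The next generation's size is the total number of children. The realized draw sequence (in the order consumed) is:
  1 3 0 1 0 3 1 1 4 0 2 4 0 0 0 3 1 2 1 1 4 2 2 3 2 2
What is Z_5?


gen 0: Z_0=3, draws=[1, 3, 0], offspring=[2, 1, 1], Z_1=4
gen 1: Z_1=4, draws=[1, 0, 3, 1], offspring=[2, 1, 1, 2], Z_2=6
gen 2: Z_2=6, draws=[1, 4, 0, 2, 4, 0], offspring=[2, 1, 1, 0, 1, 1], Z_3=6
gen 3: Z_3=6, draws=[0, 0, 3, 1, 2, 1], offspring=[1, 1, 1, 2, 0, 2], Z_4=7
gen 4: Z_4=7, draws=[1, 4, 2, 2, 3, 2, 2], offspring=[2, 1, 0, 0, 1, 0, 0], Z_5=4

4


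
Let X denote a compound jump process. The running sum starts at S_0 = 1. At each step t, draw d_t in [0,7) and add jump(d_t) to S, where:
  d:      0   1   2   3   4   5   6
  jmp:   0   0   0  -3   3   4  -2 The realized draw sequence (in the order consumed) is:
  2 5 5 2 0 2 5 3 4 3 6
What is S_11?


8

t=0: S=1, d=2, jump=0, S_1=1
t=1: S=1, d=5, jump=4, S_2=5
t=2: S=5, d=5, jump=4, S_3=9
t=3: S=9, d=2, jump=0, S_4=9
t=4: S=9, d=0, jump=0, S_5=9
t=5: S=9, d=2, jump=0, S_6=9
t=6: S=9, d=5, jump=4, S_7=13
t=7: S=13, d=3, jump=-3, S_8=10
t=8: S=10, d=4, jump=3, S_9=13
t=9: S=13, d=3, jump=-3, S_10=10
t=10: S=10, d=6, jump=-2, S_11=8


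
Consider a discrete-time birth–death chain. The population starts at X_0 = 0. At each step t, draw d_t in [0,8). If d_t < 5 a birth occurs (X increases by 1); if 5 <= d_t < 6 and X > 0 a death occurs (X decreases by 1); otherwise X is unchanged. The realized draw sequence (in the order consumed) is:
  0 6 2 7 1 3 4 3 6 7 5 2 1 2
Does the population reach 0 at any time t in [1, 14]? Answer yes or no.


no

t=0: X=0, d=0 → birth, X_1=1
t=1: X=1, d=6 → hold, X_2=1
t=2: X=1, d=2 → birth, X_3=2
t=3: X=2, d=7 → hold, X_4=2
t=4: X=2, d=1 → birth, X_5=3
t=5: X=3, d=3 → birth, X_6=4
t=6: X=4, d=4 → birth, X_7=5
t=7: X=5, d=3 → birth, X_8=6
t=8: X=6, d=6 → hold, X_9=6
t=9: X=6, d=7 → hold, X_10=6
t=10: X=6, d=5 → death, X_11=5
t=11: X=5, d=2 → birth, X_12=6
t=12: X=6, d=1 → birth, X_13=7
t=13: X=7, d=2 → birth, X_14=8


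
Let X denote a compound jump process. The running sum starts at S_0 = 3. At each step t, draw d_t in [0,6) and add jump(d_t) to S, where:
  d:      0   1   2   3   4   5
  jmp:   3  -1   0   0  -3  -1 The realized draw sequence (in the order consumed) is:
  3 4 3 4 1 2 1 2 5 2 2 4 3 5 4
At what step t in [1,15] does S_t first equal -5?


7

t=0: S=3, d=3, jump=0, S_1=3
t=1: S=3, d=4, jump=-3, S_2=0
t=2: S=0, d=3, jump=0, S_3=0
t=3: S=0, d=4, jump=-3, S_4=-3
t=4: S=-3, d=1, jump=-1, S_5=-4
t=5: S=-4, d=2, jump=0, S_6=-4
t=6: S=-4, d=1, jump=-1, S_7=-5
t=7: S=-5, d=2, jump=0, S_8=-5
t=8: S=-5, d=5, jump=-1, S_9=-6
t=9: S=-6, d=2, jump=0, S_10=-6
t=10: S=-6, d=2, jump=0, S_11=-6
t=11: S=-6, d=4, jump=-3, S_12=-9
t=12: S=-9, d=3, jump=0, S_13=-9
t=13: S=-9, d=5, jump=-1, S_14=-10
t=14: S=-10, d=4, jump=-3, S_15=-13


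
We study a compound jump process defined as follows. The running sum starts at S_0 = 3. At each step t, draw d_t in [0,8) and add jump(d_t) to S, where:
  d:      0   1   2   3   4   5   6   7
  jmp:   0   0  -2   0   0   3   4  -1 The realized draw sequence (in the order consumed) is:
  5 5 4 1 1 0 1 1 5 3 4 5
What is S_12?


15

t=0: S=3, d=5, jump=3, S_1=6
t=1: S=6, d=5, jump=3, S_2=9
t=2: S=9, d=4, jump=0, S_3=9
t=3: S=9, d=1, jump=0, S_4=9
t=4: S=9, d=1, jump=0, S_5=9
t=5: S=9, d=0, jump=0, S_6=9
t=6: S=9, d=1, jump=0, S_7=9
t=7: S=9, d=1, jump=0, S_8=9
t=8: S=9, d=5, jump=3, S_9=12
t=9: S=12, d=3, jump=0, S_10=12
t=10: S=12, d=4, jump=0, S_11=12
t=11: S=12, d=5, jump=3, S_12=15


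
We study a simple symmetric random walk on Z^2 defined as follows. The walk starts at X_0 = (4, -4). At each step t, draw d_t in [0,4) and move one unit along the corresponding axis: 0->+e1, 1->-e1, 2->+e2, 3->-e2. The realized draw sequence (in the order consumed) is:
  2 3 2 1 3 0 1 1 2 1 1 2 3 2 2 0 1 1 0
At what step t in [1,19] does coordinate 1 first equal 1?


t=0: X=(4, -4), d=2 → +e2, X_1=(4, -3)
t=1: X=(4, -3), d=3 → -e2, X_2=(4, -4)
t=2: X=(4, -4), d=2 → +e2, X_3=(4, -3)
t=3: X=(4, -3), d=1 → -e1, X_4=(3, -3)
t=4: X=(3, -3), d=3 → -e2, X_5=(3, -4)
t=5: X=(3, -4), d=0 → +e1, X_6=(4, -4)
t=6: X=(4, -4), d=1 → -e1, X_7=(3, -4)
t=7: X=(3, -4), d=1 → -e1, X_8=(2, -4)
t=8: X=(2, -4), d=2 → +e2, X_9=(2, -3)
t=9: X=(2, -3), d=1 → -e1, X_10=(1, -3)
t=10: X=(1, -3), d=1 → -e1, X_11=(0, -3)
t=11: X=(0, -3), d=2 → +e2, X_12=(0, -2)
t=12: X=(0, -2), d=3 → -e2, X_13=(0, -3)
t=13: X=(0, -3), d=2 → +e2, X_14=(0, -2)
t=14: X=(0, -2), d=2 → +e2, X_15=(0, -1)
t=15: X=(0, -1), d=0 → +e1, X_16=(1, -1)
t=16: X=(1, -1), d=1 → -e1, X_17=(0, -1)
t=17: X=(0, -1), d=1 → -e1, X_18=(-1, -1)
t=18: X=(-1, -1), d=0 → +e1, X_19=(0, -1)

10


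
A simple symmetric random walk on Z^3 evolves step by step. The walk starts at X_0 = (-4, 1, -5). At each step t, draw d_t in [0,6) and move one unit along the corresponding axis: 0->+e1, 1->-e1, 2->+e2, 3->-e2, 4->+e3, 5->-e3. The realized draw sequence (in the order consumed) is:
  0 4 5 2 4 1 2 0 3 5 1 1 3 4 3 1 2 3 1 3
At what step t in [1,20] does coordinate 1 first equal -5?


t=0: X=(-4, 1, -5), d=0 → +e1, X_1=(-3, 1, -5)
t=1: X=(-3, 1, -5), d=4 → +e3, X_2=(-3, 1, -4)
t=2: X=(-3, 1, -4), d=5 → -e3, X_3=(-3, 1, -5)
t=3: X=(-3, 1, -5), d=2 → +e2, X_4=(-3, 2, -5)
t=4: X=(-3, 2, -5), d=4 → +e3, X_5=(-3, 2, -4)
t=5: X=(-3, 2, -4), d=1 → -e1, X_6=(-4, 2, -4)
t=6: X=(-4, 2, -4), d=2 → +e2, X_7=(-4, 3, -4)
t=7: X=(-4, 3, -4), d=0 → +e1, X_8=(-3, 3, -4)
t=8: X=(-3, 3, -4), d=3 → -e2, X_9=(-3, 2, -4)
t=9: X=(-3, 2, -4), d=5 → -e3, X_10=(-3, 2, -5)
t=10: X=(-3, 2, -5), d=1 → -e1, X_11=(-4, 2, -5)
t=11: X=(-4, 2, -5), d=1 → -e1, X_12=(-5, 2, -5)
t=12: X=(-5, 2, -5), d=3 → -e2, X_13=(-5, 1, -5)
t=13: X=(-5, 1, -5), d=4 → +e3, X_14=(-5, 1, -4)
t=14: X=(-5, 1, -4), d=3 → -e2, X_15=(-5, 0, -4)
t=15: X=(-5, 0, -4), d=1 → -e1, X_16=(-6, 0, -4)
t=16: X=(-6, 0, -4), d=2 → +e2, X_17=(-6, 1, -4)
t=17: X=(-6, 1, -4), d=3 → -e2, X_18=(-6, 0, -4)
t=18: X=(-6, 0, -4), d=1 → -e1, X_19=(-7, 0, -4)
t=19: X=(-7, 0, -4), d=3 → -e2, X_20=(-7, -1, -4)

12


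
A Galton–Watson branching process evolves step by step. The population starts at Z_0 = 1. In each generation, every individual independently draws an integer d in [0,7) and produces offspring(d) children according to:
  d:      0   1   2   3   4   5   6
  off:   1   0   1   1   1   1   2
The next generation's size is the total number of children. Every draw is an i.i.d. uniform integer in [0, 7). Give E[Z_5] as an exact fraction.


1

Outcome values over d=0..6: [1, 0, 1, 1, 1, 1, 2]
Σy = 7, Σy² = 9, M = 7
μ = 7/7 = 1,  σ² = 9/7 − (1)² = 2/7
E[Z_0] = 1
E[Z_1] = 1·E[Z_0] = 1
E[Z_2] = 1·E[Z_1] = 1
E[Z_3] = 1·E[Z_2] = 1
E[Z_4] = 1·E[Z_3] = 1
E[Z_5] = 1·E[Z_4] = 1


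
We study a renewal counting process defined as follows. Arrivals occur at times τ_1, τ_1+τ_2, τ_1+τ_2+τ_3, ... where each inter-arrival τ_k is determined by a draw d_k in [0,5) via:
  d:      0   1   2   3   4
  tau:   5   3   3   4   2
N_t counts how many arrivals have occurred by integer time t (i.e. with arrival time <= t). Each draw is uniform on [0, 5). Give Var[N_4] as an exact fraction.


134/625

Inter-arrival values over d=0..4: [5, 3, 3, 4, 2]
Each d has probability 1/5, so the pmf of τ is: f(2) = 1/5, f(3) = 2/5, f(4) = 1/5, f(5) = 1/5
Let p_n(j) = P(N_n = j), with p_0 = [1]. Condition on τ_1: p_n(0) = P(τ > n), and for j >= 1, p_n(j) = Σ_{k<=n} f(k)·p_{n−k}(j−1)
p_1 = [1]  (j = 0)
p_2 = [4/5, 1/5]  (j = 0..1)
p_3 = [2/5, 3/5]  (j = 0..1)
p_4 = [1/5, 19/25, 1/25]  (j = 0..2)
E[N_4] = Σ j·p_4(j) = 21/25;  E[N_4²] = Σ j²·p_4(j) = 23/25
Var[N_4] = 23/25 − (21/25)² = 134/625


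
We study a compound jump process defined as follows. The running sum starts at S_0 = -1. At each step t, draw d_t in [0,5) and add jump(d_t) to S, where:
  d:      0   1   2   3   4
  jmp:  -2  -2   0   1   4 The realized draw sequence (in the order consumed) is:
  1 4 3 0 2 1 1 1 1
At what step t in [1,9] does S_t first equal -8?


t=0: S=-1, d=1, jump=-2, S_1=-3
t=1: S=-3, d=4, jump=4, S_2=1
t=2: S=1, d=3, jump=1, S_3=2
t=3: S=2, d=0, jump=-2, S_4=0
t=4: S=0, d=2, jump=0, S_5=0
t=5: S=0, d=1, jump=-2, S_6=-2
t=6: S=-2, d=1, jump=-2, S_7=-4
t=7: S=-4, d=1, jump=-2, S_8=-6
t=8: S=-6, d=1, jump=-2, S_9=-8

9


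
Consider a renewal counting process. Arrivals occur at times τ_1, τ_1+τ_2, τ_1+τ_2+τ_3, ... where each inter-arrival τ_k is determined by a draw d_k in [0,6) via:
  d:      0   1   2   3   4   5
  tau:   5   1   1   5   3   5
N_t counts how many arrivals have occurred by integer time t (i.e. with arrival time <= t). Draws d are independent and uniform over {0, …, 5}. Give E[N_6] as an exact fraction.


5011/2916

Inter-arrival values over d=0..5: [5, 1, 1, 5, 3, 5]
Each d has probability 1/6, so the pmf of τ is: f(1) = 1/3, f(3) = 1/6, f(5) = 1/2
Renewal equation for m(n) = E[N_n]: condition on τ_1 = k (if k <= n, one arrival plus a fresh copy on the remaining n−k steps): m(n) = F(n) + Σ_{k<=n} f(k)·m(n−k), where F(n) = P(τ <= n) and m(0) = 0
m(1) = F(1) = 1/3
m(2) = F(2) + f(1)·m(1) = 1/3 + 1/3·1/3 = 4/9
m(3) = F(3) + f(1)·m(2) = 1/2 + 1/3·4/9 = 35/54
m(4) = F(4) + f(1)·m(3) + f(3)·m(1) = 1/2 + 1/3·35/54 + 1/6·1/3 = 125/162
m(5) = F(5) + f(1)·m(4) + f(3)·m(2) = 1 + 1/3·125/162 + 1/6·4/9 = 647/486
m(6) = F(6) + f(1)·m(5) + f(3)·m(3) + f(5)·m(1) = 1 + 1/3·647/486 + 1/6·35/54 + 1/2·1/3 = 5011/2916
E[N_6] = m(6) = 5011/2916


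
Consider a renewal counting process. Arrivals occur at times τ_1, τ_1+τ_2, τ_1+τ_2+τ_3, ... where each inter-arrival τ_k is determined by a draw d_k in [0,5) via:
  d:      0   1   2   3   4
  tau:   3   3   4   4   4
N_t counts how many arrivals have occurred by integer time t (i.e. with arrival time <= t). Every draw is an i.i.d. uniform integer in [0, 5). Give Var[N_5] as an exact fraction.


0

Inter-arrival values over d=0..4: [3, 3, 4, 4, 4]
Each d has probability 1/5, so the pmf of τ is: f(3) = 2/5, f(4) = 3/5
Let p_n(j) = P(N_n = j), with p_0 = [1]. Condition on τ_1: p_n(0) = P(τ > n), and for j >= 1, p_n(j) = Σ_{k<=n} f(k)·p_{n−k}(j−1)
p_1 = [1]  (j = 0)
p_2 = [1]  (j = 0)
p_3 = [3/5, 2/5]  (j = 0..1)
p_4 = [0, 1]  (j = 0..1)
p_5 = [0, 1]  (j = 0..1)
E[N_5] = Σ j·p_5(j) = 1;  E[N_5²] = Σ j²·p_5(j) = 1
Var[N_5] = 1 − (1)² = 0


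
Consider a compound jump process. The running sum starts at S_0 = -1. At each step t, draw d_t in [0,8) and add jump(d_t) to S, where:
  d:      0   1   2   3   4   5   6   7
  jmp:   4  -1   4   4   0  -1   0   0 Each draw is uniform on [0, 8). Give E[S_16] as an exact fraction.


19

Outcome values over d=0..7: [4, -1, 4, 4, 0, -1, 0, 0]
Σy = 10, Σy² = 50, M = 8
μ = 10/8 = 5/4,  σ² = 50/8 − (5/4)² = 75/16
E[S_16] = -1 + 16·(5/4) = 19


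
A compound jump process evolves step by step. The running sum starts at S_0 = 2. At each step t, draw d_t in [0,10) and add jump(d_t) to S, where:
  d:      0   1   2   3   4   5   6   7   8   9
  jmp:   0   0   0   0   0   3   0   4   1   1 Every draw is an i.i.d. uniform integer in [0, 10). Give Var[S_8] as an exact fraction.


Outcome values over d=0..9: [0, 0, 0, 0, 0, 3, 0, 4, 1, 1]
Σy = 9, Σy² = 27, M = 10
μ = 9/10 = 9/10,  σ² = 27/10 − (9/10)² = 189/100
Independent increments: Var[S_8] = 8·σ² = 8·(189/100) = 378/25

378/25


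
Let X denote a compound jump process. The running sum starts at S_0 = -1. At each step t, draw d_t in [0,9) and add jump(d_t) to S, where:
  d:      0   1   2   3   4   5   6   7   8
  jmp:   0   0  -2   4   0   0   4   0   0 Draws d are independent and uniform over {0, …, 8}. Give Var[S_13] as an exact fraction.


Outcome values over d=0..8: [0, 0, -2, 4, 0, 0, 4, 0, 0]
Σy = 6, Σy² = 36, M = 9
μ = 6/9 = 2/3,  σ² = 36/9 − (2/3)² = 32/9
Independent increments: Var[S_13] = 13·σ² = 13·(32/9) = 416/9

416/9


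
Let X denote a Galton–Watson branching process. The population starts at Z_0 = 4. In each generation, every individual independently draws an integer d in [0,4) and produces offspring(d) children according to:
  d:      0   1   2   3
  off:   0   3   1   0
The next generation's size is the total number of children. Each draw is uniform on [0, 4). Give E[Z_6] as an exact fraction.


Outcome values over d=0..3: [0, 3, 1, 0]
Σy = 4, Σy² = 10, M = 4
μ = 4/4 = 1,  σ² = 10/4 − (1)² = 3/2
E[Z_0] = 4
E[Z_1] = 1·E[Z_0] = 4
E[Z_2] = 1·E[Z_1] = 4
E[Z_3] = 1·E[Z_2] = 4
E[Z_4] = 1·E[Z_3] = 4
E[Z_5] = 1·E[Z_4] = 4
E[Z_6] = 1·E[Z_5] = 4

4


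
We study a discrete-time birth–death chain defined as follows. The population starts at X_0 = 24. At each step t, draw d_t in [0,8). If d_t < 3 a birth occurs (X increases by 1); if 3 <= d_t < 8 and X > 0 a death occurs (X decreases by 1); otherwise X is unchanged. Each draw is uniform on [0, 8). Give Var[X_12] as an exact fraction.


X can drop by at most 1 per step and X_0 = 24 > T = 12, so X_t >= 24 − t >= 12 > 0 for every t <= 12: the floor at 0 (the 'and X > 0' condition) never binds. Hence X_12 = X_0 + Σ_{t<12} Y_t with i.i.d. increments Y_t = y(d_t) ∈ {+1, −1, 0}.
Outcome values over d=0..7: [1, 1, 1, -1, -1, -1, -1, -1]
Σy = -2, Σy² = 8, M = 8
μ = -2/8 = -1/4,  σ² = 8/8 − (-1/4)² = 15/16
Independent increments: Var[X_12] = 12·σ² = 12·(15/16) = 45/4

45/4


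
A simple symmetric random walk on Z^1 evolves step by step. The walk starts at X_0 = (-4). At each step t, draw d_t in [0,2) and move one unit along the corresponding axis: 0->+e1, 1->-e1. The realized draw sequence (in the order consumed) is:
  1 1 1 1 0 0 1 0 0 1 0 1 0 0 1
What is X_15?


(-5)

t=0: X=(-4), d=1 → -e1, X_1=(-5)
t=1: X=(-5), d=1 → -e1, X_2=(-6)
t=2: X=(-6), d=1 → -e1, X_3=(-7)
t=3: X=(-7), d=1 → -e1, X_4=(-8)
t=4: X=(-8), d=0 → +e1, X_5=(-7)
t=5: X=(-7), d=0 → +e1, X_6=(-6)
t=6: X=(-6), d=1 → -e1, X_7=(-7)
t=7: X=(-7), d=0 → +e1, X_8=(-6)
t=8: X=(-6), d=0 → +e1, X_9=(-5)
t=9: X=(-5), d=1 → -e1, X_10=(-6)
t=10: X=(-6), d=0 → +e1, X_11=(-5)
t=11: X=(-5), d=1 → -e1, X_12=(-6)
t=12: X=(-6), d=0 → +e1, X_13=(-5)
t=13: X=(-5), d=0 → +e1, X_14=(-4)
t=14: X=(-4), d=1 → -e1, X_15=(-5)


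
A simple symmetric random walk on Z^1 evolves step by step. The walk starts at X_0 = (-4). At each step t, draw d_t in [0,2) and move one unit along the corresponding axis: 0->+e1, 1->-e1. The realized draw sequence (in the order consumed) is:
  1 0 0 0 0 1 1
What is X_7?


t=0: X=(-4), d=1 → -e1, X_1=(-5)
t=1: X=(-5), d=0 → +e1, X_2=(-4)
t=2: X=(-4), d=0 → +e1, X_3=(-3)
t=3: X=(-3), d=0 → +e1, X_4=(-2)
t=4: X=(-2), d=0 → +e1, X_5=(-1)
t=5: X=(-1), d=1 → -e1, X_6=(-2)
t=6: X=(-2), d=1 → -e1, X_7=(-3)

(-3)


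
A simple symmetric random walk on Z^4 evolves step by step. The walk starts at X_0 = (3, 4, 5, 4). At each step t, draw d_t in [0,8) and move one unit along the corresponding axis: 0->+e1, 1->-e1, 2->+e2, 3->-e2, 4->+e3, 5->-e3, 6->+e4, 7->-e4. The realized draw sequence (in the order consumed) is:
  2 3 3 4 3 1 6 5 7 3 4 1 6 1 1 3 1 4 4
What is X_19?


(-2, 0, 8, 5)

t=0: X=(3, 4, 5, 4), d=2 → +e2, X_1=(3, 5, 5, 4)
t=1: X=(3, 5, 5, 4), d=3 → -e2, X_2=(3, 4, 5, 4)
t=2: X=(3, 4, 5, 4), d=3 → -e2, X_3=(3, 3, 5, 4)
t=3: X=(3, 3, 5, 4), d=4 → +e3, X_4=(3, 3, 6, 4)
t=4: X=(3, 3, 6, 4), d=3 → -e2, X_5=(3, 2, 6, 4)
t=5: X=(3, 2, 6, 4), d=1 → -e1, X_6=(2, 2, 6, 4)
t=6: X=(2, 2, 6, 4), d=6 → +e4, X_7=(2, 2, 6, 5)
t=7: X=(2, 2, 6, 5), d=5 → -e3, X_8=(2, 2, 5, 5)
t=8: X=(2, 2, 5, 5), d=7 → -e4, X_9=(2, 2, 5, 4)
t=9: X=(2, 2, 5, 4), d=3 → -e2, X_10=(2, 1, 5, 4)
t=10: X=(2, 1, 5, 4), d=4 → +e3, X_11=(2, 1, 6, 4)
t=11: X=(2, 1, 6, 4), d=1 → -e1, X_12=(1, 1, 6, 4)
t=12: X=(1, 1, 6, 4), d=6 → +e4, X_13=(1, 1, 6, 5)
t=13: X=(1, 1, 6, 5), d=1 → -e1, X_14=(0, 1, 6, 5)
t=14: X=(0, 1, 6, 5), d=1 → -e1, X_15=(-1, 1, 6, 5)
t=15: X=(-1, 1, 6, 5), d=3 → -e2, X_16=(-1, 0, 6, 5)
t=16: X=(-1, 0, 6, 5), d=1 → -e1, X_17=(-2, 0, 6, 5)
t=17: X=(-2, 0, 6, 5), d=4 → +e3, X_18=(-2, 0, 7, 5)
t=18: X=(-2, 0, 7, 5), d=4 → +e3, X_19=(-2, 0, 8, 5)


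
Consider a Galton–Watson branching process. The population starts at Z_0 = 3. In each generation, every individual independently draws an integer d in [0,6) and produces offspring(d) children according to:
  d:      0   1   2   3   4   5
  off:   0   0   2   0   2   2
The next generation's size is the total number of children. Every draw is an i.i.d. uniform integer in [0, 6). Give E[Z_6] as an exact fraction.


3

Outcome values over d=0..5: [0, 0, 2, 0, 2, 2]
Σy = 6, Σy² = 12, M = 6
μ = 6/6 = 1,  σ² = 12/6 − (1)² = 1
E[Z_0] = 3
E[Z_1] = 1·E[Z_0] = 3
E[Z_2] = 1·E[Z_1] = 3
E[Z_3] = 1·E[Z_2] = 3
E[Z_4] = 1·E[Z_3] = 3
E[Z_5] = 1·E[Z_4] = 3
E[Z_6] = 1·E[Z_5] = 3


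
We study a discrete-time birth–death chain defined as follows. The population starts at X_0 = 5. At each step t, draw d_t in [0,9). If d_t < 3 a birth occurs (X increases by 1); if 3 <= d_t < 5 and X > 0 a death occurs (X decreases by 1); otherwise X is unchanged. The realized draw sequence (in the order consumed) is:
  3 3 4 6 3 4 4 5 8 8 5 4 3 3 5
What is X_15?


0

t=0: X=5, d=3 → death, X_1=4
t=1: X=4, d=3 → death, X_2=3
t=2: X=3, d=4 → death, X_3=2
t=3: X=2, d=6 → hold, X_4=2
t=4: X=2, d=3 → death, X_5=1
t=5: X=1, d=4 → death, X_6=0
t=6: X=0, d=4 → hold, X_7=0
t=7: X=0, d=5 → hold, X_8=0
t=8: X=0, d=8 → hold, X_9=0
t=9: X=0, d=8 → hold, X_10=0
t=10: X=0, d=5 → hold, X_11=0
t=11: X=0, d=4 → hold, X_12=0
t=12: X=0, d=3 → hold, X_13=0
t=13: X=0, d=3 → hold, X_14=0
t=14: X=0, d=5 → hold, X_15=0


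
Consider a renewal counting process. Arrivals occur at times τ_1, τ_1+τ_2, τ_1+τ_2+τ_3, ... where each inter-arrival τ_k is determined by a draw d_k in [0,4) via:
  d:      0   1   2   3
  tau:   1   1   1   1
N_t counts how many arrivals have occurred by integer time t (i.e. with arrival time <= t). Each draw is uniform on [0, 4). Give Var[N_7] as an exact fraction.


0

Inter-arrival values over d=0..3: [1, 1, 1, 1]
Each d has probability 1/4, so the pmf of τ is: f(1) = 1
Let p_n(j) = P(N_n = j), with p_0 = [1]. Condition on τ_1: p_n(0) = P(τ > n), and for j >= 1, p_n(j) = Σ_{k<=n} f(k)·p_{n−k}(j−1)
p_1 = [0, 1]  (j = 0..1)
p_2 = [0, 0, 1]  (j = 0..2)
p_3 = [0, 0, 0, 1]  (j = 0..3)
p_4 = [0, 0, 0, 0, 1]  (j = 0..4)
p_5 = [0, 0, 0, 0, 0, 1]  (j = 0..5)
p_6 = [0, 0, 0, 0, 0, 0, 1]  (j = 0..6)
p_7 = [0, 0, 0, 0, 0, 0, 0, 1]  (j = 0..7)
E[N_7] = Σ j·p_7(j) = 7;  E[N_7²] = Σ j²·p_7(j) = 49
Var[N_7] = 49 − (7)² = 0


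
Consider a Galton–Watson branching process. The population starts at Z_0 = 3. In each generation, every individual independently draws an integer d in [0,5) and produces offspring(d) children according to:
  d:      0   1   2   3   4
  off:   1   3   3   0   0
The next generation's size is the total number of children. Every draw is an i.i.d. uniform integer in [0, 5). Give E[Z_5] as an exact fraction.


50421/3125

Outcome values over d=0..4: [1, 3, 3, 0, 0]
Σy = 7, Σy² = 19, M = 5
μ = 7/5 = 7/5,  σ² = 19/5 − (7/5)² = 46/25
E[Z_0] = 3
E[Z_1] = 7/5·E[Z_0] = 21/5
E[Z_2] = 7/5·E[Z_1] = 147/25
E[Z_3] = 7/5·E[Z_2] = 1029/125
E[Z_4] = 7/5·E[Z_3] = 7203/625
E[Z_5] = 7/5·E[Z_4] = 50421/3125


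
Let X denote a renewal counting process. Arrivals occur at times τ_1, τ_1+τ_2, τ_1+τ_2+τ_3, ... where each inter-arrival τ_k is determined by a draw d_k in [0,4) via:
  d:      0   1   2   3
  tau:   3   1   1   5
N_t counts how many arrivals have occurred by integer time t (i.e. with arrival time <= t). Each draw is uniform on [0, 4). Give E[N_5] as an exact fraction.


Inter-arrival values over d=0..3: [3, 1, 1, 5]
Each d has probability 1/4, so the pmf of τ is: f(1) = 1/2, f(3) = 1/4, f(5) = 1/4
Renewal equation for m(n) = E[N_n]: condition on τ_1 = k (if k <= n, one arrival plus a fresh copy on the remaining n−k steps): m(n) = F(n) + Σ_{k<=n} f(k)·m(n−k), where F(n) = P(τ <= n) and m(0) = 0
m(1) = F(1) = 1/2
m(2) = F(2) + f(1)·m(1) = 1/2 + 1/2·1/2 = 3/4
m(3) = F(3) + f(1)·m(2) = 3/4 + 1/2·3/4 = 9/8
m(4) = F(4) + f(1)·m(3) + f(3)·m(1) = 3/4 + 1/2·9/8 + 1/4·1/2 = 23/16
m(5) = F(5) + f(1)·m(4) + f(3)·m(2) = 1 + 1/2·23/16 + 1/4·3/4 = 61/32
E[N_5] = m(5) = 61/32

61/32


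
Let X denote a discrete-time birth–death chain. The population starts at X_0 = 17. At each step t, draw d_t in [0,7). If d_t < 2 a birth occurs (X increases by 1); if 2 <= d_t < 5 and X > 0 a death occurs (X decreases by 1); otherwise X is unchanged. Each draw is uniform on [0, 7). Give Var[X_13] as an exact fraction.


X can drop by at most 1 per step and X_0 = 17 > T = 13, so X_t >= 17 − t >= 4 > 0 for every t <= 13: the floor at 0 (the 'and X > 0' condition) never binds. Hence X_13 = X_0 + Σ_{t<13} Y_t with i.i.d. increments Y_t = y(d_t) ∈ {+1, −1, 0}.
Outcome values over d=0..6: [1, 1, -1, -1, -1, 0, 0]
Σy = -1, Σy² = 5, M = 7
μ = -1/7 = -1/7,  σ² = 5/7 − (-1/7)² = 34/49
Independent increments: Var[X_13] = 13·σ² = 13·(34/49) = 442/49

442/49


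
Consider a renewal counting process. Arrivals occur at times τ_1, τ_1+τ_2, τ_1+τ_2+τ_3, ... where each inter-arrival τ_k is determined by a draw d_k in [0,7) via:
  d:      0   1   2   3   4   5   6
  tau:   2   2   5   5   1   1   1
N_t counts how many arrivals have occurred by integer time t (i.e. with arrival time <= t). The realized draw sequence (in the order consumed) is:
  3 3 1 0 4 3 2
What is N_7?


1

draw d_1=3: τ_1=5, arrival time A_1=5
draw d_2=3: τ_2=5, arrival time A_2=10
draw d_3=1: τ_3=2, arrival time A_3=12
draw d_4=0: τ_4=2, arrival time A_4=14
draw d_5=4: τ_5=1, arrival time A_5=15
draw d_6=3: τ_6=5, arrival time A_6=20
draw d_7=2: τ_7=5, arrival time A_7=25
N_t over t=0..7: 0:0 1:0 2:0 3:0 4:0 5:1 6:1 7:1


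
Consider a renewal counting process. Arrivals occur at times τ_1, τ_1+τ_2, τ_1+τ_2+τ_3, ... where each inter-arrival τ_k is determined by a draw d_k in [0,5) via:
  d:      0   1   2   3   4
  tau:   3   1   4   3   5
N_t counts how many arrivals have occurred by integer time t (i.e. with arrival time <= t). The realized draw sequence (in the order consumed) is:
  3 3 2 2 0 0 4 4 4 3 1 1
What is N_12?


draw d_1=3: τ_1=3, arrival time A_1=3
draw d_2=3: τ_2=3, arrival time A_2=6
draw d_3=2: τ_3=4, arrival time A_3=10
draw d_4=2: τ_4=4, arrival time A_4=14
draw d_5=0: τ_5=3, arrival time A_5=17
draw d_6=0: τ_6=3, arrival time A_6=20
draw d_7=4: τ_7=5, arrival time A_7=25
draw d_8=4: τ_8=5, arrival time A_8=30
draw d_9=4: τ_9=5, arrival time A_9=35
draw d_10=3: τ_10=3, arrival time A_10=38
draw d_11=1: τ_11=1, arrival time A_11=39
draw d_12=1: τ_12=1, arrival time A_12=40
N_t over t=0..12: 0:0 1:0 2:0 3:1 4:1 5:1 6:2 7:2 8:2 9:2 10:3 11:3 12:3

3


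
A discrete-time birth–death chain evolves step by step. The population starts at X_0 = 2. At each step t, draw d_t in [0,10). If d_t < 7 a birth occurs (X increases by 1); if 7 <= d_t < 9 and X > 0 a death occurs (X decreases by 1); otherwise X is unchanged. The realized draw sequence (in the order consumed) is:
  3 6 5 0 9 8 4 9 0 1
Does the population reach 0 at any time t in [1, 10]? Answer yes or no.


no

t=0: X=2, d=3 → birth, X_1=3
t=1: X=3, d=6 → birth, X_2=4
t=2: X=4, d=5 → birth, X_3=5
t=3: X=5, d=0 → birth, X_4=6
t=4: X=6, d=9 → hold, X_5=6
t=5: X=6, d=8 → death, X_6=5
t=6: X=5, d=4 → birth, X_7=6
t=7: X=6, d=9 → hold, X_8=6
t=8: X=6, d=0 → birth, X_9=7
t=9: X=7, d=1 → birth, X_10=8


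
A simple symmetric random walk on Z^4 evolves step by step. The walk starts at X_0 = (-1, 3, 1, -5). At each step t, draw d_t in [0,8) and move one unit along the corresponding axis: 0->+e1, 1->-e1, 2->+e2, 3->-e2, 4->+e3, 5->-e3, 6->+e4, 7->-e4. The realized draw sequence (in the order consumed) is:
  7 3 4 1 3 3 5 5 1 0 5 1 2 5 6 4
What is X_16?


(-3, 1, -1, -5)

t=0: X=(-1, 3, 1, -5), d=7 → -e4, X_1=(-1, 3, 1, -6)
t=1: X=(-1, 3, 1, -6), d=3 → -e2, X_2=(-1, 2, 1, -6)
t=2: X=(-1, 2, 1, -6), d=4 → +e3, X_3=(-1, 2, 2, -6)
t=3: X=(-1, 2, 2, -6), d=1 → -e1, X_4=(-2, 2, 2, -6)
t=4: X=(-2, 2, 2, -6), d=3 → -e2, X_5=(-2, 1, 2, -6)
t=5: X=(-2, 1, 2, -6), d=3 → -e2, X_6=(-2, 0, 2, -6)
t=6: X=(-2, 0, 2, -6), d=5 → -e3, X_7=(-2, 0, 1, -6)
t=7: X=(-2, 0, 1, -6), d=5 → -e3, X_8=(-2, 0, 0, -6)
t=8: X=(-2, 0, 0, -6), d=1 → -e1, X_9=(-3, 0, 0, -6)
t=9: X=(-3, 0, 0, -6), d=0 → +e1, X_10=(-2, 0, 0, -6)
t=10: X=(-2, 0, 0, -6), d=5 → -e3, X_11=(-2, 0, -1, -6)
t=11: X=(-2, 0, -1, -6), d=1 → -e1, X_12=(-3, 0, -1, -6)
t=12: X=(-3, 0, -1, -6), d=2 → +e2, X_13=(-3, 1, -1, -6)
t=13: X=(-3, 1, -1, -6), d=5 → -e3, X_14=(-3, 1, -2, -6)
t=14: X=(-3, 1, -2, -6), d=6 → +e4, X_15=(-3, 1, -2, -5)
t=15: X=(-3, 1, -2, -5), d=4 → +e3, X_16=(-3, 1, -1, -5)


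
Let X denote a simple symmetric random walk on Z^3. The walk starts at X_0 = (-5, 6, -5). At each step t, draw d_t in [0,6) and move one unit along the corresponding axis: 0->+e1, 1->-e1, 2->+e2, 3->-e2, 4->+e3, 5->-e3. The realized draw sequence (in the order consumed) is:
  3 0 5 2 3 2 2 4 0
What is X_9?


t=0: X=(-5, 6, -5), d=3 → -e2, X_1=(-5, 5, -5)
t=1: X=(-5, 5, -5), d=0 → +e1, X_2=(-4, 5, -5)
t=2: X=(-4, 5, -5), d=5 → -e3, X_3=(-4, 5, -6)
t=3: X=(-4, 5, -6), d=2 → +e2, X_4=(-4, 6, -6)
t=4: X=(-4, 6, -6), d=3 → -e2, X_5=(-4, 5, -6)
t=5: X=(-4, 5, -6), d=2 → +e2, X_6=(-4, 6, -6)
t=6: X=(-4, 6, -6), d=2 → +e2, X_7=(-4, 7, -6)
t=7: X=(-4, 7, -6), d=4 → +e3, X_8=(-4, 7, -5)
t=8: X=(-4, 7, -5), d=0 → +e1, X_9=(-3, 7, -5)

(-3, 7, -5)


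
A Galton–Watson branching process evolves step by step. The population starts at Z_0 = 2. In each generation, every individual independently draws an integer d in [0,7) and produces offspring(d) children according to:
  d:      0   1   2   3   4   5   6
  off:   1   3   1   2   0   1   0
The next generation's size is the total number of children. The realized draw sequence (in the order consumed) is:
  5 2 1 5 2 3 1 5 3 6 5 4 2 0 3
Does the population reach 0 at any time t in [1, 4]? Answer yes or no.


no

gen 0: Z_0=2, draws=[5, 2], offspring=[1, 1], Z_1=2
gen 1: Z_1=2, draws=[1, 5], offspring=[3, 1], Z_2=4
gen 2: Z_2=4, draws=[2, 3, 1, 5], offspring=[1, 2, 3, 1], Z_3=7
gen 3: Z_3=7, draws=[3, 6, 5, 4, 2, 0, 3], offspring=[2, 0, 1, 0, 1, 1, 2], Z_4=7


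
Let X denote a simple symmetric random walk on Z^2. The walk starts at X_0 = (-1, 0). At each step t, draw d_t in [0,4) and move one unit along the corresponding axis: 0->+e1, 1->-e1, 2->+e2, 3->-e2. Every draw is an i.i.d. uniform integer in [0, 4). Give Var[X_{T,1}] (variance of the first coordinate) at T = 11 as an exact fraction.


Outcome values over d=0..3: [1, -1, 0, 0]
Σy = 0, Σy² = 2, M = 4
μ = 0/4 = 0,  σ² = 2/4 − (0)² = 1/2
Independent increments: Var[X_11] = 11·σ² = 11·(1/2) = 11/2

11/2


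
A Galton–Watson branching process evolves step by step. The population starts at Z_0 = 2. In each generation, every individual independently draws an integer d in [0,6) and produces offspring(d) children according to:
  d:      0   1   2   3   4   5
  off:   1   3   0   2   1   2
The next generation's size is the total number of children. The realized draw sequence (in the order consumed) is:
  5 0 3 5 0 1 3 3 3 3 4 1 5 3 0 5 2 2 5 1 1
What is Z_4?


19

gen 0: Z_0=2, draws=[5, 0], offspring=[2, 1], Z_1=3
gen 1: Z_1=3, draws=[3, 5, 0], offspring=[2, 2, 1], Z_2=5
gen 2: Z_2=5, draws=[1, 3, 3, 3, 3], offspring=[3, 2, 2, 2, 2], Z_3=11
gen 3: Z_3=11, draws=[4, 1, 5, 3, 0, 5, 2, 2, 5, 1, 1], offspring=[1, 3, 2, 2, 1, 2, 0, 0, 2, 3, 3], Z_4=19


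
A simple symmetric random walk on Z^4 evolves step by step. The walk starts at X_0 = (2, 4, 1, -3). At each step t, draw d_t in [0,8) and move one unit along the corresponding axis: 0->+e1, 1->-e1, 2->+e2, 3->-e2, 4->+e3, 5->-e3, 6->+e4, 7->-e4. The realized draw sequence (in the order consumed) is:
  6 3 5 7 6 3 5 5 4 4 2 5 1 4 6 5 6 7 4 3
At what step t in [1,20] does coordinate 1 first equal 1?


13

t=0: X=(2, 4, 1, -3), d=6 → +e4, X_1=(2, 4, 1, -2)
t=1: X=(2, 4, 1, -2), d=3 → -e2, X_2=(2, 3, 1, -2)
t=2: X=(2, 3, 1, -2), d=5 → -e3, X_3=(2, 3, 0, -2)
t=3: X=(2, 3, 0, -2), d=7 → -e4, X_4=(2, 3, 0, -3)
t=4: X=(2, 3, 0, -3), d=6 → +e4, X_5=(2, 3, 0, -2)
t=5: X=(2, 3, 0, -2), d=3 → -e2, X_6=(2, 2, 0, -2)
t=6: X=(2, 2, 0, -2), d=5 → -e3, X_7=(2, 2, -1, -2)
t=7: X=(2, 2, -1, -2), d=5 → -e3, X_8=(2, 2, -2, -2)
t=8: X=(2, 2, -2, -2), d=4 → +e3, X_9=(2, 2, -1, -2)
t=9: X=(2, 2, -1, -2), d=4 → +e3, X_10=(2, 2, 0, -2)
t=10: X=(2, 2, 0, -2), d=2 → +e2, X_11=(2, 3, 0, -2)
t=11: X=(2, 3, 0, -2), d=5 → -e3, X_12=(2, 3, -1, -2)
t=12: X=(2, 3, -1, -2), d=1 → -e1, X_13=(1, 3, -1, -2)
t=13: X=(1, 3, -1, -2), d=4 → +e3, X_14=(1, 3, 0, -2)
t=14: X=(1, 3, 0, -2), d=6 → +e4, X_15=(1, 3, 0, -1)
t=15: X=(1, 3, 0, -1), d=5 → -e3, X_16=(1, 3, -1, -1)
t=16: X=(1, 3, -1, -1), d=6 → +e4, X_17=(1, 3, -1, 0)
t=17: X=(1, 3, -1, 0), d=7 → -e4, X_18=(1, 3, -1, -1)
t=18: X=(1, 3, -1, -1), d=4 → +e3, X_19=(1, 3, 0, -1)
t=19: X=(1, 3, 0, -1), d=3 → -e2, X_20=(1, 2, 0, -1)


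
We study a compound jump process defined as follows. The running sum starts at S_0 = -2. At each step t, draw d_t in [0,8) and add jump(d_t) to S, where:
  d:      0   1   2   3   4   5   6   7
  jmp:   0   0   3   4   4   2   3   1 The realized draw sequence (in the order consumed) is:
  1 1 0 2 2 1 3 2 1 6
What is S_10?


t=0: S=-2, d=1, jump=0, S_1=-2
t=1: S=-2, d=1, jump=0, S_2=-2
t=2: S=-2, d=0, jump=0, S_3=-2
t=3: S=-2, d=2, jump=3, S_4=1
t=4: S=1, d=2, jump=3, S_5=4
t=5: S=4, d=1, jump=0, S_6=4
t=6: S=4, d=3, jump=4, S_7=8
t=7: S=8, d=2, jump=3, S_8=11
t=8: S=11, d=1, jump=0, S_9=11
t=9: S=11, d=6, jump=3, S_10=14

14


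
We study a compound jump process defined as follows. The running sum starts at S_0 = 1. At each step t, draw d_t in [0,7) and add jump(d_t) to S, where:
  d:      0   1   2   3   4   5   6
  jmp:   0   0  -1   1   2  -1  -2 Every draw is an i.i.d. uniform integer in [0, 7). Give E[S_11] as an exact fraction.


Outcome values over d=0..6: [0, 0, -1, 1, 2, -1, -2]
Σy = -1, Σy² = 11, M = 7
μ = -1/7 = -1/7,  σ² = 11/7 − (-1/7)² = 76/49
E[S_11] = 1 + 11·(-1/7) = -4/7

-4/7


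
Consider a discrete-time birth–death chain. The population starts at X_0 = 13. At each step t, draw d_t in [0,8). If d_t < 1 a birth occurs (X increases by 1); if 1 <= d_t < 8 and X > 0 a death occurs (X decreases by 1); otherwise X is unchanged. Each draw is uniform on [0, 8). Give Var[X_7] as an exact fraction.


49/16

X can drop by at most 1 per step and X_0 = 13 > T = 7, so X_t >= 13 − t >= 6 > 0 for every t <= 7: the floor at 0 (the 'and X > 0' condition) never binds. Hence X_7 = X_0 + Σ_{t<7} Y_t with i.i.d. increments Y_t = y(d_t) ∈ {+1, −1, 0}.
Outcome values over d=0..7: [1, -1, -1, -1, -1, -1, -1, -1]
Σy = -6, Σy² = 8, M = 8
μ = -6/8 = -3/4,  σ² = 8/8 − (-3/4)² = 7/16
Independent increments: Var[X_7] = 7·σ² = 7·(7/16) = 49/16


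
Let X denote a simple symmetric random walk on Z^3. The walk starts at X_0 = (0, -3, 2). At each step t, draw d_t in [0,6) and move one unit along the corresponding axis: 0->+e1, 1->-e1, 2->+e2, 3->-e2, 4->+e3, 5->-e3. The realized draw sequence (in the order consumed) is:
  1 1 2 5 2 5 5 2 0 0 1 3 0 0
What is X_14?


(1, -1, -1)

t=0: X=(0, -3, 2), d=1 → -e1, X_1=(-1, -3, 2)
t=1: X=(-1, -3, 2), d=1 → -e1, X_2=(-2, -3, 2)
t=2: X=(-2, -3, 2), d=2 → +e2, X_3=(-2, -2, 2)
t=3: X=(-2, -2, 2), d=5 → -e3, X_4=(-2, -2, 1)
t=4: X=(-2, -2, 1), d=2 → +e2, X_5=(-2, -1, 1)
t=5: X=(-2, -1, 1), d=5 → -e3, X_6=(-2, -1, 0)
t=6: X=(-2, -1, 0), d=5 → -e3, X_7=(-2, -1, -1)
t=7: X=(-2, -1, -1), d=2 → +e2, X_8=(-2, 0, -1)
t=8: X=(-2, 0, -1), d=0 → +e1, X_9=(-1, 0, -1)
t=9: X=(-1, 0, -1), d=0 → +e1, X_10=(0, 0, -1)
t=10: X=(0, 0, -1), d=1 → -e1, X_11=(-1, 0, -1)
t=11: X=(-1, 0, -1), d=3 → -e2, X_12=(-1, -1, -1)
t=12: X=(-1, -1, -1), d=0 → +e1, X_13=(0, -1, -1)
t=13: X=(0, -1, -1), d=0 → +e1, X_14=(1, -1, -1)
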